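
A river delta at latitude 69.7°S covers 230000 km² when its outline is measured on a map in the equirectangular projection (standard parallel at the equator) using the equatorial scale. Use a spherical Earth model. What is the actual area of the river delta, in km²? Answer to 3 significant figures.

79800 km²

For the equirectangular projection with φ₀ = 0 (plate carrée), h = 1 along meridians and k = sec φ along parallels.
Areal scale = h·k = 1 × sec φ; at 69.7°, h = 1.000, k = 2.882, so h·k = 2.882.
True area = apparent / (areal scale) = 230000 / 2.882 ≈ 79800 km².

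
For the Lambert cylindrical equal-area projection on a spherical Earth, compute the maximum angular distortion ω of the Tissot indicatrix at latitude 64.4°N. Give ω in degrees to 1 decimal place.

The Lambert cylindrical equal-area projection is the cylindrical equal-area projection with its standard parallel at the equator (φ₀ = 0). Cylindrical equal-area (φ₀ = 0°): h = cos φ / cos 0° along meridians, k = cos 0° / cos φ along parallels; h·k = 1.
At 64.4°: h = 0.4321, k = 2.314; principal scales a = 2.314, b = 0.4321.
sin(ω/2) = (a − b)/(a + b) = 1.882/2.746 = 0.6853, so ω = 2 arcsin(0.6853) ≈ 86.5°.

86.5°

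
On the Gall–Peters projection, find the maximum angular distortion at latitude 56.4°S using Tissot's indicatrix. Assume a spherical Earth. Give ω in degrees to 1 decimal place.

27.8°

The Gall–Peters projection is cylindrical equal-area with φ₀ = 45°. A cylindrical equal-area projection with standard parallel φ₀ has meridian scale h = cos φ / cos φ₀ and parallel scale k = cos φ₀ / cos φ (so areas are preserved, h·k = 1).
At 56.4°: h = 0.7826, k = 1.278; principal scales a = 1.278, b = 0.7826.
sin(ω/2) = (a − b)/(a + b) = 0.4952/2.060 = 0.2403, so ω = 2 arcsin(0.2403) ≈ 27.8°.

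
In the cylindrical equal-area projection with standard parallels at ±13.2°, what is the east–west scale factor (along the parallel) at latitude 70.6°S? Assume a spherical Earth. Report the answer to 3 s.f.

2.93

For cylindrical equal-area with standard parallel φ₀, h = cos φ / cos φ₀ and k = cos φ₀ / cos φ, so h·k = 1.
k = cos 13.2° / cos 70.6° = 0.9736/0.3322 = 2.931.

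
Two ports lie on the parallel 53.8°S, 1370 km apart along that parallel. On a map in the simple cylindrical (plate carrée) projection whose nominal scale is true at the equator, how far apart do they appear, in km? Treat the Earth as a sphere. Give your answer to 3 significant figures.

2320 km

In the plate carrée (x = Rλ, y = Rφ), meridians are true-scale (h = 1) and parallels are stretched by k = sec φ.
Along the parallel, k = sec 53.8° = 1/0.5906 = 1.693.
Map distance = 1370 × 1.693 ≈ 2320 km.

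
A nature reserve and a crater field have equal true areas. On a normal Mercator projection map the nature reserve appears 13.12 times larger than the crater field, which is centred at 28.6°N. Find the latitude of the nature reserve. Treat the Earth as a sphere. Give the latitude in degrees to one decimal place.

76.0°

For equal true areas on Mercator, apparent areas scale as sec²φ, so the ratio is cos²φ₂ / cos²φ₁.
cos²φ₂ / cos²φ₁ = 13.12  ⇒  cos φ₁ = cos 28.6° / √13.12 = 0.8780/3.622 = 0.2424.
φ₁ = arccos(0.2424) ≈ 76.0°.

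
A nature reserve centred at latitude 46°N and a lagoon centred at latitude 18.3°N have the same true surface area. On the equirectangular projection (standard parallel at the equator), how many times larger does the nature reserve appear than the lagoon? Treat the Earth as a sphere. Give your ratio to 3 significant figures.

1.37

Plate carrée maps x = Rλ, y = Rφ. The meridian scale is h = 1 and the parallel scale is k = 1/cos φ = sec φ.
Areal scale at 46°: h·k = 1.000 × 1.440 = 1.440.
Areal scale at 18.3°: h·k = 1.000 × 1.053 = 1.053.
Ratio = 1.440/1.053 ≈ 1.37.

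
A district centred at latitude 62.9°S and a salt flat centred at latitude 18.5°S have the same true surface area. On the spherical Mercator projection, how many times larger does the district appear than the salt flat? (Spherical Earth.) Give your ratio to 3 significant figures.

On Mercator, area is exaggerated by sec²φ = 1/cos²φ.
At 62.9°: sec²(62.9°) = 1/0.4555² = 4.819.
At 18.5°: sec²(18.5°) = 1/0.9483² = 1.112.
Ratio = 4.819/1.112 = cos²(18.5°)/cos²(62.9°) ≈ 4.33.

4.33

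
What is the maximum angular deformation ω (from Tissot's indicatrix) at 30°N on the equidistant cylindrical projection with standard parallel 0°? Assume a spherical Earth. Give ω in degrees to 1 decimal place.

8.2°

In the plate carrée (x = Rλ, y = Rφ), meridians are true-scale (h = 1) and parallels are stretched by k = sec φ.
At 30°: h = 1.000, k = 1.155; principal scales a = 1.155, b = 1.000.
sin(ω/2) = (a − b)/(a + b) = 0.1547/2.155 = 0.07180, so ω = 2 arcsin(0.07180) ≈ 8.2°.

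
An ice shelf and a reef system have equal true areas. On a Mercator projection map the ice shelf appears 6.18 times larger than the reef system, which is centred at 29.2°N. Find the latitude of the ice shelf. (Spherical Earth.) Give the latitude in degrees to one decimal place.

Mercator areal scale is sec²φ, so apparent-area ratio = sec²φ₁ / sec²φ₂ = cos²φ₂ / cos²φ₁.
cos²φ₂ / cos²φ₁ = 6.18  ⇒  cos φ₁ = cos 29.2° / √6.18 = 0.8729/2.486 = 0.3511.
φ₁ = arccos(0.3511) ≈ 69.4°.

69.4°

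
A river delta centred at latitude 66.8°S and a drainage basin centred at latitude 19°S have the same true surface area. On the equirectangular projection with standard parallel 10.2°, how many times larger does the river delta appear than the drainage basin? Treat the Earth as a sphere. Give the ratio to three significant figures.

2.40

In the equirectangular projection with standard parallel φ₀ = 10.2° (x = Rλ cos φ₀, y = Rφ), meridians are true-scale (h = 1) and the parallel scale is k = cos φ₀ / cos φ.
Areal scale at 66.8°: h·k = 1.000 × 2.498 = 2.498.
Areal scale at 19°: h·k = 1.000 × 1.041 = 1.041.
Ratio = 2.498/1.041 ≈ 2.40.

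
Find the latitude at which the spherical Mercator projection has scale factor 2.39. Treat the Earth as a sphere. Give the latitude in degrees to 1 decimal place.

65.3°

Mercator scale is k = sec φ = 1/cos φ.
1/cos φ = 2.39  ⇒  cos φ = 0.4184  ⇒  φ = arccos(0.4184) ≈ 65.3°.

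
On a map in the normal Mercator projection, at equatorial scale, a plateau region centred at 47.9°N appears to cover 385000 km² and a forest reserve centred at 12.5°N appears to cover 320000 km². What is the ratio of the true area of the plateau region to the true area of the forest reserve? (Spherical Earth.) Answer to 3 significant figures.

0.567

Mercator's areal exaggeration is sec²φ; hence true area = (apparent area) · cos²φ.
True area of plateau region: 385000 × cos²(47.9°) = 385000 × 0.4495 = 173000 km².
True area of forest reserve: 320000 × cos²(12.5°) = 320000 × 0.9532 = 305000 km².
Ratio = 173000 / 305000 ≈ 0.567.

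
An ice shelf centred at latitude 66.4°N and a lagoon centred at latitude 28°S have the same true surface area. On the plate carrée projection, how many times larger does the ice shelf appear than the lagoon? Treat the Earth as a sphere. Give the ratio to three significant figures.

For the equirectangular projection with φ₀ = 0 (plate carrée), h = 1 along meridians and k = sec φ along parallels.
Areal scale at 66.4°: h·k = 1.000 × 2.498 = 2.498.
Areal scale at 28°: h·k = 1.000 × 1.133 = 1.133.
Ratio = 2.498/1.133 ≈ 2.21.

2.21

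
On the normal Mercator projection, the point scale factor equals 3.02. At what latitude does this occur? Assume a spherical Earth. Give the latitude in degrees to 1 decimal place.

70.7°

Mercator scale is k = sec φ = 1/cos φ.
1/cos φ = 3.02  ⇒  cos φ = 0.3311  ⇒  φ = arccos(0.3311) ≈ 70.7°.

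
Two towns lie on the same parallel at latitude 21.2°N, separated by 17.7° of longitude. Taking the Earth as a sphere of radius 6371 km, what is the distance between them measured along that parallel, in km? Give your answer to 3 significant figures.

Arc length along a parallel = R cos φ · Δλ (with Δλ in radians).
= 6371 × cos 21.2° × (17.7° × π/180) = 6371 × 0.9323 × 0.3089 ≈ 1830 km.

1830 km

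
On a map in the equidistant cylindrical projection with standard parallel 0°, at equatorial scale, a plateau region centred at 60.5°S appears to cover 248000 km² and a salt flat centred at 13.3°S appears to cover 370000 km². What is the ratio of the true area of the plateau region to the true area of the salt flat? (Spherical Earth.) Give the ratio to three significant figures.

Plate carrée has h = 1 and k = sec φ, giving areal scale sec φ; true area = (apparent area) · cos φ.
True area of plateau region: 248000 × cos(60.5°) = 248000 × 0.4924 = 122100 km².
True area of salt flat: 370000 × cos(13.3°) = 370000 × 0.9732 = 360100 km².
Ratio = 122100 / 360100 ≈ 0.339.

0.339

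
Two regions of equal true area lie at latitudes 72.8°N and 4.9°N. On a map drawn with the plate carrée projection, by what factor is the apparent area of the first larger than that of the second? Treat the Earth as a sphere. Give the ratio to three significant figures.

For the equirectangular projection with φ₀ = 0 (plate carrée), h = 1 along meridians and k = sec φ along parallels.
Areal scale at 72.8°: h·k = 1.000 × 3.382 = 3.382.
Areal scale at 4.9°: h·k = 1.000 × 1.004 = 1.004.
Ratio = 3.382/1.004 ≈ 3.37.

3.37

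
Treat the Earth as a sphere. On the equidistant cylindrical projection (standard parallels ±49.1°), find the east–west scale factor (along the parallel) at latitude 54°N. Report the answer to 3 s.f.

1.11

In the equirectangular projection with standard parallel φ₀ = 49.1° (x = Rλ cos φ₀, y = Rφ), meridians are true-scale (h = 1) and the parallel scale is k = cos φ₀ / cos φ.
k = cos 49.1° / cos 54° = 0.6547/0.5878 = 1.114.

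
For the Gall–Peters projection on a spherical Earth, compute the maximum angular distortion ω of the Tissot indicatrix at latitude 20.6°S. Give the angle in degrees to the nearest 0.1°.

31.7°

The Gall–Peters projection is cylindrical equal-area with φ₀ = 45°. A cylindrical equal-area projection with standard parallel φ₀ has meridian scale h = cos φ / cos φ₀ and parallel scale k = cos φ₀ / cos φ (so areas are preserved, h·k = 1).
At 20.6°: h = 1.324, k = 0.7554; principal scales a = 1.324, b = 0.7554.
sin(ω/2) = (a − b)/(a + b) = 0.5684/2.079 = 0.2734, so ω = 2 arcsin(0.2734) ≈ 31.7°.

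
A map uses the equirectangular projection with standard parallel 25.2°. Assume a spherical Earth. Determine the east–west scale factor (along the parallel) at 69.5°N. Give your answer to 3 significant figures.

2.58

With standard parallel φ₀ = 25.2°, the equirectangular projection gives x = Rλ cos φ₀, y = Rφ, so h = 1 and k = cos 25.2° / cos φ.
k = cos 25.2° / cos 69.5° = 0.9048/0.3502 = 2.584.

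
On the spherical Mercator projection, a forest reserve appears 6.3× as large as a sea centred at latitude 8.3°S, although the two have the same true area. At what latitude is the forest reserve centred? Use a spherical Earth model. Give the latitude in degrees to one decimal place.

66.8°

Mercator areal scale is sec²φ, so apparent-area ratio = sec²φ₁ / sec²φ₂ = cos²φ₂ / cos²φ₁.
cos²φ₂ / cos²φ₁ = 6.3  ⇒  cos φ₁ = cos 8.3° / √6.3 = 0.9895/2.510 = 0.3942.
φ₁ = arccos(0.3942) ≈ 66.8°.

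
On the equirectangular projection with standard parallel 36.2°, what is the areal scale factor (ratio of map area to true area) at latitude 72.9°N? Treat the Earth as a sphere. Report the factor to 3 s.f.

With standard parallel φ₀ = 36.2°, the equirectangular projection gives x = Rλ cos φ₀, y = Rφ, so h = 1 and k = cos 36.2° / cos φ.
Areal scale = h·k = 1 × cos φ₀ / cos φ; at 72.9°, h = 1.000, k = 2.744, so h·k = 2.744.

2.74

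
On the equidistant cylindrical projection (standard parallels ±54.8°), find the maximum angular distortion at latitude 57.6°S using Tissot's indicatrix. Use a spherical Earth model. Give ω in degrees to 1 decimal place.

In the equirectangular projection with standard parallel φ₀ = 54.8° (x = Rλ cos φ₀, y = Rφ), meridians are true-scale (h = 1) and the parallel scale is k = cos φ₀ / cos φ.
At 57.6°: h = 1.000, k = 1.076; principal scales a = 1.076, b = 1.000.
sin(ω/2) = (a − b)/(a + b) = 0.07578/2.076 = 0.03651, so ω = 2 arcsin(0.03651) ≈ 4.2°.

4.2°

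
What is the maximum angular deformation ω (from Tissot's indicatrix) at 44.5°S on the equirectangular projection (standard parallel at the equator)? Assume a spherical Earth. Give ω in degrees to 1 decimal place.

For the equirectangular projection with φ₀ = 0 (plate carrée), h = 1 along meridians and k = sec φ along parallels.
At 44.5°: h = 1.000, k = 1.402; principal scales a = 1.402, b = 1.000.
sin(ω/2) = (a − b)/(a + b) = 0.4020/2.402 = 0.1674, so ω = 2 arcsin(0.1674) ≈ 19.3°.

19.3°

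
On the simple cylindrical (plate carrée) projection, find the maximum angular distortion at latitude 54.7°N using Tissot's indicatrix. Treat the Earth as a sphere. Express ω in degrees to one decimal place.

In the plate carrée (x = Rλ, y = Rφ), meridians are true-scale (h = 1) and parallels are stretched by k = sec φ.
At 54.7°: h = 1.000, k = 1.731; principal scales a = 1.731, b = 1.000.
sin(ω/2) = (a − b)/(a + b) = 0.7305/2.731 = 0.2675, so ω = 2 arcsin(0.2675) ≈ 31.0°.

31.0°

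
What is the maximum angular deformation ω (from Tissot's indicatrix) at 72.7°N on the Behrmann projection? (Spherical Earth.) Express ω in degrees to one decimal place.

104.2°

Behrmann is a cylindrical equal-area projection with standard parallels at ±30°. A cylindrical equal-area projection with standard parallel φ₀ has meridian scale h = cos φ / cos φ₀ and parallel scale k = cos φ₀ / cos φ (so areas are preserved, h·k = 1).
At 72.7°: h = 0.3434, k = 2.912; principal scales a = 2.912, b = 0.3434.
sin(ω/2) = (a − b)/(a + b) = 2.569/3.256 = 0.7891, so ω = 2 arcsin(0.7891) ≈ 104.2°.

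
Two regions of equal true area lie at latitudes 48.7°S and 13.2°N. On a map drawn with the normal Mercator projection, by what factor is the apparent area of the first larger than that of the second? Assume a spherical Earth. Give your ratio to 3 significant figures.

2.18

Mercator areal scale is sec²φ.
At 48.7°: sec²(48.7°) = 1/0.6600² = 2.296.
At 13.2°: sec²(13.2°) = 1/0.9736² = 1.055.
Ratio = 2.296/1.055 = cos²(13.2°)/cos²(48.7°) ≈ 2.18.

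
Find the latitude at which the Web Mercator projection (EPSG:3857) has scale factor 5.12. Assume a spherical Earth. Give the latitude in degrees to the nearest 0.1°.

Mercator scale is k = sec φ = 1/cos φ.
1/cos φ = 5.12  ⇒  cos φ = 0.1953  ⇒  φ = arccos(0.1953) ≈ 78.7°.

78.7°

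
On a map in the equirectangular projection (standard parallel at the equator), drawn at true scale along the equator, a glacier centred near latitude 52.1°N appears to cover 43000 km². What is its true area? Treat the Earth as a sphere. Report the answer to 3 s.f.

26400 km²

In the plate carrée (x = Rλ, y = Rφ), meridians are true-scale (h = 1) and parallels are stretched by k = sec φ.
Areal scale = h·k = 1 × sec φ; at 52.1°, h = 1.000, k = 1.628, so h·k = 1.628.
True area = apparent / (areal scale) = 43000 / 1.628 ≈ 26400 km².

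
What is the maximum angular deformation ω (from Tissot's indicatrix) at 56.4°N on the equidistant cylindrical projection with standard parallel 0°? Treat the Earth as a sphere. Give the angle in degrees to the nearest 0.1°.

33.4°

In the plate carrée (x = Rλ, y = Rφ), meridians are true-scale (h = 1) and parallels are stretched by k = sec φ.
At 56.4°: h = 1.000, k = 1.807; principal scales a = 1.807, b = 1.000.
sin(ω/2) = (a − b)/(a + b) = 0.8070/2.807 = 0.2875, so ω = 2 arcsin(0.2875) ≈ 33.4°.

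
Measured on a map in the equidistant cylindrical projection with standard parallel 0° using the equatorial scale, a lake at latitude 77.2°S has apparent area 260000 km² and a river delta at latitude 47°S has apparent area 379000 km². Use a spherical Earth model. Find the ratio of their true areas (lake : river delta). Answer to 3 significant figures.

On the plate carrée, areal scale = h·k = 1 × sec φ, so true area = apparent × cos φ.
True area of lake: 260000 × cos(77.2°) = 260000 × 0.2215 = 57600 km².
True area of river delta: 379000 × cos(47°) = 379000 × 0.6820 = 258500 km².
Ratio = 57600 / 258500 ≈ 0.223.

0.223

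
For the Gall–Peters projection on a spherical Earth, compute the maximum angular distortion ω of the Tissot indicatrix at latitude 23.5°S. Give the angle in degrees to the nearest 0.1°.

29.5°

Gall–Peters is a cylindrical equal-area projection with standard parallels at ±45°. A cylindrical equal-area projection with standard parallel φ₀ has meridian scale h = cos φ / cos φ₀ and parallel scale k = cos φ₀ / cos φ (so areas are preserved, h·k = 1).
At 23.5°: h = 1.297, k = 0.7711; principal scales a = 1.297, b = 0.7711.
sin(ω/2) = (a − b)/(a + b) = 0.5259/2.068 = 0.2543, so ω = 2 arcsin(0.2543) ≈ 29.5°.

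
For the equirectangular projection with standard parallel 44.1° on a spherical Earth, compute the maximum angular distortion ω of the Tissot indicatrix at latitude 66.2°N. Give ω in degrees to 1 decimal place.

The equidistant cylindrical projection with φ₀ = 44.1° has h = 1 (meridians true) and k = cos φ₀ / cos φ along parallels.
At 66.2°: h = 1.000, k = 1.780; principal scales a = 1.780, b = 1.000.
sin(ω/2) = (a − b)/(a + b) = 0.7795/2.780 = 0.2805, so ω = 2 arcsin(0.2805) ≈ 32.6°.

32.6°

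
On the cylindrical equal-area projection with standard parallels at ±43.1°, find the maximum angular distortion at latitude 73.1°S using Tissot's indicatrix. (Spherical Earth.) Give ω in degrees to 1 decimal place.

For cylindrical equal-area with standard parallel φ₀, h = cos φ / cos φ₀ and k = cos φ₀ / cos φ, so h·k = 1.
At 73.1°: h = 0.3981, k = 2.512; principal scales a = 2.512, b = 0.3981.
sin(ω/2) = (a − b)/(a + b) = 2.114/2.910 = 0.7264, so ω = 2 arcsin(0.7264) ≈ 93.2°.

93.2°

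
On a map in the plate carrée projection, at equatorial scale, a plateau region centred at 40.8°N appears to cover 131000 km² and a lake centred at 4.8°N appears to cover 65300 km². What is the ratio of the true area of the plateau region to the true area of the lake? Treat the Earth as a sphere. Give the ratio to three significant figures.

Plate carrée has h = 1 and k = sec φ, giving areal scale sec φ; true area = (apparent area) · cos φ.
True area of plateau region: 131000 × cos(40.8°) = 131000 × 0.7570 = 99170 km².
True area of lake: 65300 × cos(4.8°) = 65300 × 0.9965 = 65070 km².
Ratio = 99170 / 65070 ≈ 1.52.

1.52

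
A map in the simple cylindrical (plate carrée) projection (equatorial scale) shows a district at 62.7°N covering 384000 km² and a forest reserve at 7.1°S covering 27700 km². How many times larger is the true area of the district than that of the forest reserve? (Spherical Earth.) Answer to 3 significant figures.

6.41

Plate carrée has h = 1 and k = sec φ, giving areal scale sec φ; true area = (apparent area) · cos φ.
True area of district: 384000 × cos(62.7°) = 384000 × 0.4586 = 176100 km².
True area of forest reserve: 27700 × cos(7.1°) = 27700 × 0.9923 = 27490 km².
Ratio = 176100 / 27490 ≈ 6.41.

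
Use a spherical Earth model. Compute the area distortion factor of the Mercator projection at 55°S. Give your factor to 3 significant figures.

3.04

The Mercator projection is conformal; its linear scale factor is the same in every direction and equals sec φ = 1/cos φ.
Areal scale = k² = sec²φ = 1/cos²(55°) = 1/0.5736² = 3.040.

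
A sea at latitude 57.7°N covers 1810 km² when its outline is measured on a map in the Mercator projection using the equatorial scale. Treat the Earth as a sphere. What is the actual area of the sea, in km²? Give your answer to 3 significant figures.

517 km²

The Mercator projection is conformal; its linear scale factor is the same in every direction and equals sec φ = 1/cos φ.
Areal scale = k² = sec²φ = 1/cos²(57.7°) = 1/0.5344² = 3.502.
True area = apparent / (areal scale) = 1810 / 3.502 ≈ 517 km².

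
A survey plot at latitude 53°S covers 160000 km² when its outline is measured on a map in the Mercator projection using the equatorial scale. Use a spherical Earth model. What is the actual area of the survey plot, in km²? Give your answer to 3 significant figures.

57900 km²

The Mercator projection is conformal; its linear scale factor is the same in every direction and equals sec φ = 1/cos φ.
Areal scale = k² = sec²φ = 1/cos²(53°) = 1/0.6018² = 2.761.
True area = apparent / (areal scale) = 160000 / 2.761 ≈ 57900 km².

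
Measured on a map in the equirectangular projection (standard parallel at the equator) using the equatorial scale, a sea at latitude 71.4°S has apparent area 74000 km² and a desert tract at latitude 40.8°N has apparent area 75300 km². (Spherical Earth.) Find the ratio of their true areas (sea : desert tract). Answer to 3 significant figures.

On the plate carrée, areal scale = h·k = 1 × sec φ, so true area = apparent × cos φ.
True area of sea: 74000 × cos(71.4°) = 74000 × 0.3190 = 23600 km².
True area of desert tract: 75300 × cos(40.8°) = 75300 × 0.7570 = 57000 km².
Ratio = 23600 / 57000 ≈ 0.414.

0.414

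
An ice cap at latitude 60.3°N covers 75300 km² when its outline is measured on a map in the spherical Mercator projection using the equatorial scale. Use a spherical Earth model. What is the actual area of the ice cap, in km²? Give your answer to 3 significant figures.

For Mercator, h = k = sec φ (a conformal cylindrical projection has a single point scale, 1/cos φ).
Areal scale = k² = sec²φ = 1/cos²(60.3°) = 1/0.4955² = 4.074.
True area = apparent / (areal scale) = 75300 / 4.074 ≈ 18500 km².

18500 km²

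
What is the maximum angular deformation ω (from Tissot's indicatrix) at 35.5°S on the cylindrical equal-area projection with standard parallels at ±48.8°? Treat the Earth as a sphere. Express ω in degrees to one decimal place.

24.1°

For cylindrical equal-area with standard parallel φ₀, h = cos φ / cos φ₀ and k = cos φ₀ / cos φ, so h·k = 1.
At 35.5°: h = 1.236, k = 0.8091; principal scales a = 1.236, b = 0.8091.
sin(ω/2) = (a − b)/(a + b) = 0.4269/2.045 = 0.2087, so ω = 2 arcsin(0.2087) ≈ 24.1°.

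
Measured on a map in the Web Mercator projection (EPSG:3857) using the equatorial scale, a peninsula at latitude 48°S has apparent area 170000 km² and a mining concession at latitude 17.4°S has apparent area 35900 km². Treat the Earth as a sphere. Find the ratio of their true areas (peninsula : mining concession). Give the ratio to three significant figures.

2.33

On Mercator the areal scale is sec²φ, so true area = apparent × cos²φ.
True area of peninsula: 170000 × cos²(48°) = 170000 × 0.4477 = 76120 km².
True area of mining concession: 35900 × cos²(17.4°) = 35900 × 0.9106 = 32690 km².
Ratio = 76120 / 32690 ≈ 2.33.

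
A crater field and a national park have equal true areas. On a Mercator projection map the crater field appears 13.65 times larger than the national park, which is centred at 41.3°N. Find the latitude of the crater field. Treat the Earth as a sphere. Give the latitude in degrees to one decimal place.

78.3°

Mercator areal scale is sec²φ, so apparent-area ratio = sec²φ₁ / sec²φ₂ = cos²φ₂ / cos²φ₁.
cos²φ₂ / cos²φ₁ = 13.65  ⇒  cos φ₁ = cos 41.3° / √13.65 = 0.7513/3.695 = 0.2033.
φ₁ = arccos(0.2033) ≈ 78.3°.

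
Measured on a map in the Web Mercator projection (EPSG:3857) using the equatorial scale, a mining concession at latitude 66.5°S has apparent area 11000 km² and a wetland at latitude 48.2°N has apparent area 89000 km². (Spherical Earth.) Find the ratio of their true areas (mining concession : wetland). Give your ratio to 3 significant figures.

0.0442

Since Mercator area scale is 1/cos²φ, the true area equals the apparent area multiplied by cos²φ.
True area of mining concession: 11000 × cos²(66.5°) = 11000 × 0.1590 = 1749 km².
True area of wetland: 89000 × cos²(48.2°) = 89000 × 0.4443 = 39540 km².
Ratio = 1749 / 39540 ≈ 0.0442.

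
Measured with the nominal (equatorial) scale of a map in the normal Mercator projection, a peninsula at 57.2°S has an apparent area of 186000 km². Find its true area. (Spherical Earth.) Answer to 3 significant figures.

Mercator is conformal, so the point scale is isotropic: h = k = sec φ = 1/cos φ.
Areal scale = k² = sec²φ = 1/cos²(57.2°) = 1/0.5417² = 3.408.
True area = apparent / (areal scale) = 186000 / 3.408 ≈ 54600 km².

54600 km²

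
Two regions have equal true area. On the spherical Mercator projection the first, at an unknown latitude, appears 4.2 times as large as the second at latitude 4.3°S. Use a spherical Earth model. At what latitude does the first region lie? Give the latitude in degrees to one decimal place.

Mercator areal scale is sec²φ, so apparent-area ratio = sec²φ₁ / sec²φ₂ = cos²φ₂ / cos²φ₁.
cos²φ₂ / cos²φ₁ = 4.2  ⇒  cos φ₁ = cos 4.3° / √4.2 = 0.9972/2.049 = 0.4866.
φ₁ = arccos(0.4866) ≈ 60.9°.

60.9°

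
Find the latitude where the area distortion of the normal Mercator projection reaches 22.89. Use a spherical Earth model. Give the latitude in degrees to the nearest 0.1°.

Mercator areal scale is sec²φ.
sec²φ = 22.89  ⇒  cos²φ = 0.04369  ⇒  cos φ = 0.2090.
φ = arccos(0.2090) ≈ 77.9°.

77.9°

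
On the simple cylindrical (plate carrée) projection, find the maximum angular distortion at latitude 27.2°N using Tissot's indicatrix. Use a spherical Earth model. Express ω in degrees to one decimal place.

In the plate carrée (x = Rλ, y = Rφ), meridians are true-scale (h = 1) and parallels are stretched by k = sec φ.
At 27.2°: h = 1.000, k = 1.124; principal scales a = 1.124, b = 1.000.
sin(ω/2) = (a − b)/(a + b) = 0.1243/2.124 = 0.05853, so ω = 2 arcsin(0.05853) ≈ 6.7°.

6.7°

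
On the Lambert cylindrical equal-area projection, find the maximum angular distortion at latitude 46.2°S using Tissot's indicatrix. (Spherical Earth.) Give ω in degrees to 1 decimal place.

41.2°

The Lambert cylindrical equal-area projection is the cylindrical equal-area projection with its standard parallel at the equator (φ₀ = 0). For cylindrical equal-area with standard parallel φ₀, h = cos φ / cos φ₀ and k = cos φ₀ / cos φ, so h·k = 1.
At 46.2°: h = 0.6921, k = 1.445; principal scales a = 1.445, b = 0.6921.
sin(ω/2) = (a − b)/(a + b) = 0.7526/2.137 = 0.3522, so ω = 2 arcsin(0.3522) ≈ 41.2°.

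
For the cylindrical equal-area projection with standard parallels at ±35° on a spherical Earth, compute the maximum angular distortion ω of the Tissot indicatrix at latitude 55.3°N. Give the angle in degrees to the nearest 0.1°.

A cylindrical equal-area projection with standard parallel φ₀ has meridian scale h = cos φ / cos φ₀ and parallel scale k = cos φ₀ / cos φ (so areas are preserved, h·k = 1).
At 55.3°: h = 0.6950, k = 1.439; principal scales a = 1.439, b = 0.6950.
sin(ω/2) = (a − b)/(a + b) = 0.7440/2.134 = 0.3486, so ω = 2 arcsin(0.3486) ≈ 40.8°.

40.8°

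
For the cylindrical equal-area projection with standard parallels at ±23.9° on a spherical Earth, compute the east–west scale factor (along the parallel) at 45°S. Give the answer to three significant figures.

1.29

Cylindrical equal-area (φ₀ = 23.9°): h = cos φ / cos 23.9° along meridians, k = cos 23.9° / cos φ along parallels; h·k = 1.
k = cos 23.9° / cos 45° = 0.9143/0.7071 = 1.293.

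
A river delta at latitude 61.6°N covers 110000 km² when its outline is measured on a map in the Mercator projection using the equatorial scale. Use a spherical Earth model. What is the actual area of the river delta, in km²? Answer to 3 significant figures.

The Mercator projection is conformal; its linear scale factor is the same in every direction and equals sec φ = 1/cos φ.
Areal scale = k² = sec²φ = 1/cos²(61.6°) = 1/0.4756² = 4.421.
True area = apparent / (areal scale) = 110000 / 4.421 ≈ 24900 km².

24900 km²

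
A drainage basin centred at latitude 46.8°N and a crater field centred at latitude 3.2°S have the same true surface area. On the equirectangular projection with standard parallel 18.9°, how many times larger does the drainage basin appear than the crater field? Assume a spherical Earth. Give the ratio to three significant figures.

With standard parallel φ₀ = 18.9°, the equirectangular projection gives x = Rλ cos φ₀, y = Rφ, so h = 1 and k = cos 18.9° / cos φ.
Areal scale at 46.8°: h·k = 1.000 × 1.382 = 1.382.
Areal scale at 3.2°: h·k = 1.000 × 0.9476 = 0.9476.
Ratio = 1.382/0.9476 ≈ 1.46.

1.46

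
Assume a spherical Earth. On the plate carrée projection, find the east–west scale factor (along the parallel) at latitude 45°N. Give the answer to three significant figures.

In the plate carrée (x = Rλ, y = Rφ), meridians are true-scale (h = 1) and parallels are stretched by k = sec φ.
k = 1/cos 45° = 1/0.7071 = 1.414.

1.41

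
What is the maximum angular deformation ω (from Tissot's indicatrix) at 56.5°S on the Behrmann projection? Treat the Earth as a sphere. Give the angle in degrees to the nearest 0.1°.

50.0°

Behrmann is a cylindrical equal-area projection with standard parallels at ±30°. Cylindrical equal-area (φ₀ = 30°): h = cos φ / cos 30° along meridians, k = cos 30° / cos φ along parallels; h·k = 1.
At 56.5°: h = 0.6373, k = 1.569; principal scales a = 1.569, b = 0.6373.
sin(ω/2) = (a − b)/(a + b) = 0.9317/2.206 = 0.4223, so ω = 2 arcsin(0.4223) ≈ 50.0°.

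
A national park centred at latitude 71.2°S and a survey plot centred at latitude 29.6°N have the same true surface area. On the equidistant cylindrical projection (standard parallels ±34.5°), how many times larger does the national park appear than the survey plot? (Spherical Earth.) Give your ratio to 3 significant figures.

2.70

In the equirectangular projection with standard parallel φ₀ = 34.5° (x = Rλ cos φ₀, y = Rφ), meridians are true-scale (h = 1) and the parallel scale is k = cos φ₀ / cos φ.
Areal scale at 71.2°: h·k = 1.000 × 2.557 = 2.557.
Areal scale at 29.6°: h·k = 1.000 × 0.9478 = 0.9478.
Ratio = 2.557/0.9478 ≈ 2.70.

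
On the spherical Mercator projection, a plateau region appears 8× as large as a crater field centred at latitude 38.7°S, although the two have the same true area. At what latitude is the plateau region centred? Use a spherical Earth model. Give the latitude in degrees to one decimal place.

74.0°

Mercator areal scale is sec²φ, so apparent-area ratio = sec²φ₁ / sec²φ₂ = cos²φ₂ / cos²φ₁.
cos²φ₂ / cos²φ₁ = 8  ⇒  cos φ₁ = cos 38.7° / √8 = 0.7804/2.828 = 0.2759.
φ₁ = arccos(0.2759) ≈ 74.0°.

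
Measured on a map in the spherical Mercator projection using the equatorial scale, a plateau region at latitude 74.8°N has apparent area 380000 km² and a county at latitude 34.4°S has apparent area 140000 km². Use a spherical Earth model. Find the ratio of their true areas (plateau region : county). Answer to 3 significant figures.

Mercator's areal exaggeration is sec²φ; hence true area = (apparent area) · cos²φ.
True area of plateau region: 380000 × cos²(74.8°) = 380000 × 0.06874 = 26120 km².
True area of county: 140000 × cos²(34.4°) = 140000 × 0.6808 = 95310 km².
Ratio = 26120 / 95310 ≈ 0.274.

0.274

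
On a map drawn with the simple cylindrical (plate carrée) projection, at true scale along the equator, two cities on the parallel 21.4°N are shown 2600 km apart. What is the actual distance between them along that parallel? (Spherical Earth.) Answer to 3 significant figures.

2420 km

For the equirectangular projection with φ₀ = 0 (plate carrée), h = 1 along meridians and k = sec φ along parallels.
Along the parallel at 21.4°, map distances are exaggerated by k = sec 21.4° = 1.074.
True distance = 2600 / 1.074 = 2600 × cos 21.4° ≈ 2420 km.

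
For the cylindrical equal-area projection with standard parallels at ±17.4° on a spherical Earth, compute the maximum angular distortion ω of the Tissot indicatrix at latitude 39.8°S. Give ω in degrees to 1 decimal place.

For cylindrical equal-area with standard parallel φ₀, h = cos φ / cos φ₀ and k = cos φ₀ / cos φ, so h·k = 1.
At 39.8°: h = 0.8051, k = 1.242; principal scales a = 1.242, b = 0.8051.
sin(ω/2) = (a − b)/(a + b) = 0.4369/2.047 = 0.2134, so ω = 2 arcsin(0.2134) ≈ 24.6°.

24.6°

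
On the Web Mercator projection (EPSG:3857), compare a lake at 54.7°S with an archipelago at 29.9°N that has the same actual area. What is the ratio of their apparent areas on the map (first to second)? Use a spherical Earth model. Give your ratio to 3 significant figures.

2.25

Mercator areal scale is sec²φ.
At 54.7°: sec²(54.7°) = 1/0.5779² = 2.995.
At 29.9°: sec²(29.9°) = 1/0.8669² = 1.331.
Ratio = 2.995/1.331 = cos²(29.9°)/cos²(54.7°) ≈ 2.25.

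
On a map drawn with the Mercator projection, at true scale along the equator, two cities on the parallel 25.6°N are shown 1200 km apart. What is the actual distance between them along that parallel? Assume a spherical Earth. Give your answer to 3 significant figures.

1080 km

For Mercator, h = k = sec φ (a conformal cylindrical projection has a single point scale, 1/cos φ).
Along the parallel at 25.6°, map distances are exaggerated by k = sec 25.6° = 1.109.
True distance = 1200 / 1.109 = 1200 × cos 25.6° ≈ 1080 km.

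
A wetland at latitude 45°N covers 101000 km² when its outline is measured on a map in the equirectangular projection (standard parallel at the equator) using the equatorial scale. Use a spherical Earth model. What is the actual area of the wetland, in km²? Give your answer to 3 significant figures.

71400 km²

Plate carrée maps x = Rλ, y = Rφ. The meridian scale is h = 1 and the parallel scale is k = 1/cos φ = sec φ.
Areal scale = h·k = 1 × sec φ; at 45°, h = 1.000, k = 1.414, so h·k = 1.414.
True area = apparent / (areal scale) = 101000 / 1.414 ≈ 71400 km².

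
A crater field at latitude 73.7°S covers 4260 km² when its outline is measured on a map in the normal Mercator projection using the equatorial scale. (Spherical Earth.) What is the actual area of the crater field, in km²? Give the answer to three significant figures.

For Mercator, h = k = sec φ (a conformal cylindrical projection has a single point scale, 1/cos φ).
Areal scale = k² = sec²φ = 1/cos²(73.7°) = 1/0.2807² = 12.69.
True area = apparent / (areal scale) = 4260 / 12.69 ≈ 336 km².

336 km²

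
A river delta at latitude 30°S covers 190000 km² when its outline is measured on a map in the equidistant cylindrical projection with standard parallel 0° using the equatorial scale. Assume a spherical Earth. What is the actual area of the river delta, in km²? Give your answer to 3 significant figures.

In the plate carrée (x = Rλ, y = Rφ), meridians are true-scale (h = 1) and parallels are stretched by k = sec φ.
Areal scale = h·k = 1 × sec φ; at 30°, h = 1.000, k = 1.155, so h·k = 1.155.
True area = apparent / (areal scale) = 190000 / 1.155 ≈ 165000 km².

165000 km²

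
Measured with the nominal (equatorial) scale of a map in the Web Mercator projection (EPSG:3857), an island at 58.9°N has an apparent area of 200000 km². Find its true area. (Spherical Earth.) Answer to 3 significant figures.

The Mercator projection is conformal; its linear scale factor is the same in every direction and equals sec φ = 1/cos φ.
Areal scale = k² = sec²φ = 1/cos²(58.9°) = 1/0.5165² = 3.748.
True area = apparent / (areal scale) = 200000 / 3.748 ≈ 53400 km².

53400 km²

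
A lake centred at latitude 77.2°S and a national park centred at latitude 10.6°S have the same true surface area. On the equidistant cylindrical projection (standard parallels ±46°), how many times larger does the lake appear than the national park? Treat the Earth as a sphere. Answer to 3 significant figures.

With standard parallel φ₀ = 46°, the equirectangular projection gives x = Rλ cos φ₀, y = Rφ, so h = 1 and k = cos 46° / cos φ.
Areal scale at 77.2°: h·k = 1.000 × 3.135 = 3.135.
Areal scale at 10.6°: h·k = 1.000 × 0.7067 = 0.7067.
Ratio = 3.135/0.7067 ≈ 4.44.

4.44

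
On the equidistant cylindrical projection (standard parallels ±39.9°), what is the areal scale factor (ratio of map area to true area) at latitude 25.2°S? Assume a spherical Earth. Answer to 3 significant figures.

With standard parallel φ₀ = 39.9°, the equirectangular projection gives x = Rλ cos φ₀, y = Rφ, so h = 1 and k = cos 39.9° / cos φ.
Areal scale = h·k = 1 × cos φ₀ / cos φ; at 25.2°, h = 1.000, k = 0.8479, so h·k = 0.8479.

0.848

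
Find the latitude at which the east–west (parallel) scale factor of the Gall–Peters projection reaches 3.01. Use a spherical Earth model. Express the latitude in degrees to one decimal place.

76.4°

The Gall–Peters projection is cylindrical equal-area with φ₀ = 45°. Cylindrical equal-area (φ₀ = 45°): h = cos φ / cos 45° along meridians, k = cos 45° / cos φ along parallels; h·k = 1.
k = cos φ₀ / cos φ = 3.01  ⇒  cos φ = cos 45° / 3.01 = 0.2349.
φ = arccos(0.2349) ≈ 76.4°.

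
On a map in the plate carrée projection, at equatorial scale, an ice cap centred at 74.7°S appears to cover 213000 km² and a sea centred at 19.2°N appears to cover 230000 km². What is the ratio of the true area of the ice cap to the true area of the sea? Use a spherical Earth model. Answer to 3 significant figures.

0.259

Plate carrée has h = 1 and k = sec φ, giving areal scale sec φ; true area = (apparent area) · cos φ.
True area of ice cap: 213000 × cos(74.7°) = 213000 × 0.2639 = 56200 km².
True area of sea: 230000 × cos(19.2°) = 230000 × 0.9444 = 217200 km².
Ratio = 56200 / 217200 ≈ 0.259.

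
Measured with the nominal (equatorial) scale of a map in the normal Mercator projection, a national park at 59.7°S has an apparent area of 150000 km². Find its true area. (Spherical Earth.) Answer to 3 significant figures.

38200 km²

Mercator is conformal, so the point scale is isotropic: h = k = sec φ = 1/cos φ.
Areal scale = k² = sec²φ = 1/cos²(59.7°) = 1/0.5045² = 3.929.
True area = apparent / (areal scale) = 150000 / 3.929 ≈ 38200 km².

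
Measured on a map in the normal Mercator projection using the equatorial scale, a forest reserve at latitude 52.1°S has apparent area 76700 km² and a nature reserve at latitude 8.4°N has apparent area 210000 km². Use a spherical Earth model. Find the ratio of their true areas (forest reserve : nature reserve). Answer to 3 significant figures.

On Mercator the areal scale is sec²φ, so true area = apparent × cos²φ.
True area of forest reserve: 76700 × cos²(52.1°) = 76700 × 0.3773 = 28940 km².
True area of nature reserve: 210000 × cos²(8.4°) = 210000 × 0.9787 = 205500 km².
Ratio = 28940 / 205500 ≈ 0.141.

0.141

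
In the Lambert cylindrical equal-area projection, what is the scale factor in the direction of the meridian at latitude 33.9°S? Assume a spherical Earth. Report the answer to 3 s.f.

0.830

The Lambert cylindrical equal-area projection is the cylindrical equal-area projection with its standard parallel at the equator (φ₀ = 0). For cylindrical equal-area with standard parallel φ₀, h = cos φ / cos φ₀ and k = cos φ₀ / cos φ, so h·k = 1.
h = cos 33.9° / cos 0° = 0.8300/1.000 = 0.8300.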